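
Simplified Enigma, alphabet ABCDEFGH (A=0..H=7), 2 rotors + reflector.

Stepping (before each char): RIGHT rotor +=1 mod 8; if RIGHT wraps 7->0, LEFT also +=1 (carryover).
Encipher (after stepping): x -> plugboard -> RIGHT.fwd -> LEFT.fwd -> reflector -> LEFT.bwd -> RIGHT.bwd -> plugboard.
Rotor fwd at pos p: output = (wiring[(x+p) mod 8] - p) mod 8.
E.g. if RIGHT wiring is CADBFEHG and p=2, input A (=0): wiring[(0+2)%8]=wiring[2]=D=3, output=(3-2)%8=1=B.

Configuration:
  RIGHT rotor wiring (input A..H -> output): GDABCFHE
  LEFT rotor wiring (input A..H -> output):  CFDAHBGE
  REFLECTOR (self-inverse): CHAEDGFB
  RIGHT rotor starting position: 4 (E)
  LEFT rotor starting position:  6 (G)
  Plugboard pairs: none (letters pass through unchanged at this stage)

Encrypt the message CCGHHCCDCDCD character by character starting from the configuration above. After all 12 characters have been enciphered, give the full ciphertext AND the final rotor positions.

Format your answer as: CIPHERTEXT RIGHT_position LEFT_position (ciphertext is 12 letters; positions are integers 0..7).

Answer: BDFGFFGEGBBA 0 0

Derivation:
Char 1 ('C'): step: R->5, L=6; C->plug->C->R->H->L->D->refl->E->L'->C->R'->B->plug->B
Char 2 ('C'): step: R->6, L=6; C->plug->C->R->A->L->A->refl->C->L'->F->R'->D->plug->D
Char 3 ('G'): step: R->7, L=6; G->plug->G->R->G->L->B->refl->H->L'->D->R'->F->plug->F
Char 4 ('H'): step: R->0, L->7 (L advanced); H->plug->H->R->E->L->B->refl->H->L'->H->R'->G->plug->G
Char 5 ('H'): step: R->1, L=7; H->plug->H->R->F->L->A->refl->C->L'->G->R'->F->plug->F
Char 6 ('C'): step: R->2, L=7; C->plug->C->R->A->L->F->refl->G->L'->C->R'->F->plug->F
Char 7 ('C'): step: R->3, L=7; C->plug->C->R->C->L->G->refl->F->L'->A->R'->G->plug->G
Char 8 ('D'): step: R->4, L=7; D->plug->D->R->A->L->F->refl->G->L'->C->R'->E->plug->E
Char 9 ('C'): step: R->5, L=7; C->plug->C->R->H->L->H->refl->B->L'->E->R'->G->plug->G
Char 10 ('D'): step: R->6, L=7; D->plug->D->R->F->L->A->refl->C->L'->G->R'->B->plug->B
Char 11 ('C'): step: R->7, L=7; C->plug->C->R->E->L->B->refl->H->L'->H->R'->B->plug->B
Char 12 ('D'): step: R->0, L->0 (L advanced); D->plug->D->R->B->L->F->refl->G->L'->G->R'->A->plug->A
Final: ciphertext=BDFGFFGEGBBA, RIGHT=0, LEFT=0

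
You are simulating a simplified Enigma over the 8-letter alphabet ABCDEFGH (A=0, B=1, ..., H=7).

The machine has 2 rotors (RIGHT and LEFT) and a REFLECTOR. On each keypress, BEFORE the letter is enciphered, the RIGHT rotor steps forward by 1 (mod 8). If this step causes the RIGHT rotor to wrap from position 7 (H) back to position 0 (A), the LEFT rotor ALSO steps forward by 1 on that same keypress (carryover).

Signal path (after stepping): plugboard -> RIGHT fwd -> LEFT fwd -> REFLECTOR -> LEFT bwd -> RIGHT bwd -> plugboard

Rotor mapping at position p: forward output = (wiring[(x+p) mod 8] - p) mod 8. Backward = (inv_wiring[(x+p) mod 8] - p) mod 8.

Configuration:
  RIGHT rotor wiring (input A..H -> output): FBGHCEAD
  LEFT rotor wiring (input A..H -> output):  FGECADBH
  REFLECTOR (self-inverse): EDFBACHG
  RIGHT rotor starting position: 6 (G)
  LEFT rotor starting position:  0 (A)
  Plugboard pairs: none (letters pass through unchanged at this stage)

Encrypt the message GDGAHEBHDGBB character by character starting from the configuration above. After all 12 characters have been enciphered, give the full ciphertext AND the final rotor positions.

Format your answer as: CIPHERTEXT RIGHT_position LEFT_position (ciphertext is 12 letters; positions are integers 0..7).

Char 1 ('G'): step: R->7, L=0; G->plug->G->R->F->L->D->refl->B->L'->G->R'->B->plug->B
Char 2 ('D'): step: R->0, L->1 (L advanced); D->plug->D->R->H->L->E->refl->A->L'->F->R'->A->plug->A
Char 3 ('G'): step: R->1, L=1; G->plug->G->R->C->L->B->refl->D->L'->B->R'->D->plug->D
Char 4 ('A'): step: R->2, L=1; A->plug->A->R->E->L->C->refl->F->L'->A->R'->C->plug->C
Char 5 ('H'): step: R->3, L=1; H->plug->H->R->D->L->H->refl->G->L'->G->R'->G->plug->G
Char 6 ('E'): step: R->4, L=1; E->plug->E->R->B->L->D->refl->B->L'->C->R'->G->plug->G
Char 7 ('B'): step: R->5, L=1; B->plug->B->R->D->L->H->refl->G->L'->G->R'->C->plug->C
Char 8 ('H'): step: R->6, L=1; H->plug->H->R->G->L->G->refl->H->L'->D->R'->D->plug->D
Char 9 ('D'): step: R->7, L=1; D->plug->D->R->H->L->E->refl->A->L'->F->R'->G->plug->G
Char 10 ('G'): step: R->0, L->2 (L advanced); G->plug->G->R->A->L->C->refl->F->L'->F->R'->A->plug->A
Char 11 ('B'): step: R->1, L=2; B->plug->B->R->F->L->F->refl->C->L'->A->R'->A->plug->A
Char 12 ('B'): step: R->2, L=2; B->plug->B->R->F->L->F->refl->C->L'->A->R'->C->plug->C
Final: ciphertext=BADCGGCDGAAC, RIGHT=2, LEFT=2

Answer: BADCGGCDGAAC 2 2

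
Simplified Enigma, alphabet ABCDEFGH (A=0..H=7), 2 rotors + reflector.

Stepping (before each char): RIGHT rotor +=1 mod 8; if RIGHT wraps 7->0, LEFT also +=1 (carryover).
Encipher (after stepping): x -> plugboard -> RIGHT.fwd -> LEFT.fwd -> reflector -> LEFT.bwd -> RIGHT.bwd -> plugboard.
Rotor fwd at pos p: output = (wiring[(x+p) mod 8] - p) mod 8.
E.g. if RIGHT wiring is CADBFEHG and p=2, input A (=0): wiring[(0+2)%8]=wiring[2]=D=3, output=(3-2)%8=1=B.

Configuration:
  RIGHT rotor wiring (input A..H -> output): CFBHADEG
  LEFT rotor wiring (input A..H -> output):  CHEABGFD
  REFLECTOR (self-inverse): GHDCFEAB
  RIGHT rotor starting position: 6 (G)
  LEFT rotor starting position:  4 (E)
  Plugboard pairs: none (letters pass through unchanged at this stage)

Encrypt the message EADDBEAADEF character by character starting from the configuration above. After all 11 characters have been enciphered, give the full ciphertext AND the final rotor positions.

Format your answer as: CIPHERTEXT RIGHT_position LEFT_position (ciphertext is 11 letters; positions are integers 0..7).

Char 1 ('E'): step: R->7, L=4; E->plug->E->R->A->L->F->refl->E->L'->H->R'->A->plug->A
Char 2 ('A'): step: R->0, L->5 (L advanced); A->plug->A->R->C->L->G->refl->A->L'->B->R'->C->plug->C
Char 3 ('D'): step: R->1, L=5; D->plug->D->R->H->L->E->refl->F->L'->D->R'->F->plug->F
Char 4 ('D'): step: R->2, L=5; D->plug->D->R->B->L->A->refl->G->L'->C->R'->E->plug->E
Char 5 ('B'): step: R->3, L=5; B->plug->B->R->F->L->H->refl->B->L'->A->R'->C->plug->C
Char 6 ('E'): step: R->4, L=5; E->plug->E->R->G->L->D->refl->C->L'->E->R'->A->plug->A
Char 7 ('A'): step: R->5, L=5; A->plug->A->R->G->L->D->refl->C->L'->E->R'->F->plug->F
Char 8 ('A'): step: R->6, L=5; A->plug->A->R->G->L->D->refl->C->L'->E->R'->C->plug->C
Char 9 ('D'): step: R->7, L=5; D->plug->D->R->C->L->G->refl->A->L'->B->R'->F->plug->F
Char 10 ('E'): step: R->0, L->6 (L advanced); E->plug->E->R->A->L->H->refl->B->L'->D->R'->F->plug->F
Char 11 ('F'): step: R->1, L=6; F->plug->F->R->D->L->B->refl->H->L'->A->R'->B->plug->B
Final: ciphertext=ACFECAFCFFB, RIGHT=1, LEFT=6

Answer: ACFECAFCFFB 1 6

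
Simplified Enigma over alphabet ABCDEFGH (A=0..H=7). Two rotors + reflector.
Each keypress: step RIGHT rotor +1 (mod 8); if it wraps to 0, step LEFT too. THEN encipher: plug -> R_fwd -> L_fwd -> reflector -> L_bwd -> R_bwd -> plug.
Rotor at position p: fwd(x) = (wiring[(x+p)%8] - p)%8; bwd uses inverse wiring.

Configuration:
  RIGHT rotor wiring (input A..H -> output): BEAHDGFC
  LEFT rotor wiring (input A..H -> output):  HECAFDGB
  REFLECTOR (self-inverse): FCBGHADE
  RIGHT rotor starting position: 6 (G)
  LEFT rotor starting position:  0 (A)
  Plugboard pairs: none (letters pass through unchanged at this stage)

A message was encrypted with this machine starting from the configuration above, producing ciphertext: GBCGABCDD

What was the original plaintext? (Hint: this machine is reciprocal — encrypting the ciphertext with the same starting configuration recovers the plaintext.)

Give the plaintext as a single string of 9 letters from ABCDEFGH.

Char 1 ('G'): step: R->7, L=0; G->plug->G->R->H->L->B->refl->C->L'->C->R'->B->plug->B
Char 2 ('B'): step: R->0, L->1 (L advanced); B->plug->B->R->E->L->C->refl->B->L'->B->R'->A->plug->A
Char 3 ('C'): step: R->1, L=1; C->plug->C->R->G->L->A->refl->F->L'->F->R'->E->plug->E
Char 4 ('G'): step: R->2, L=1; G->plug->G->R->H->L->G->refl->D->L'->A->R'->F->plug->F
Char 5 ('A'): step: R->3, L=1; A->plug->A->R->E->L->C->refl->B->L'->B->R'->G->plug->G
Char 6 ('B'): step: R->4, L=1; B->plug->B->R->C->L->H->refl->E->L'->D->R'->H->plug->H
Char 7 ('C'): step: R->5, L=1; C->plug->C->R->F->L->F->refl->A->L'->G->R'->H->plug->H
Char 8 ('D'): step: R->6, L=1; D->plug->D->R->G->L->A->refl->F->L'->F->R'->G->plug->G
Char 9 ('D'): step: R->7, L=1; D->plug->D->R->B->L->B->refl->C->L'->E->R'->F->plug->F

Answer: BAEFGHHGF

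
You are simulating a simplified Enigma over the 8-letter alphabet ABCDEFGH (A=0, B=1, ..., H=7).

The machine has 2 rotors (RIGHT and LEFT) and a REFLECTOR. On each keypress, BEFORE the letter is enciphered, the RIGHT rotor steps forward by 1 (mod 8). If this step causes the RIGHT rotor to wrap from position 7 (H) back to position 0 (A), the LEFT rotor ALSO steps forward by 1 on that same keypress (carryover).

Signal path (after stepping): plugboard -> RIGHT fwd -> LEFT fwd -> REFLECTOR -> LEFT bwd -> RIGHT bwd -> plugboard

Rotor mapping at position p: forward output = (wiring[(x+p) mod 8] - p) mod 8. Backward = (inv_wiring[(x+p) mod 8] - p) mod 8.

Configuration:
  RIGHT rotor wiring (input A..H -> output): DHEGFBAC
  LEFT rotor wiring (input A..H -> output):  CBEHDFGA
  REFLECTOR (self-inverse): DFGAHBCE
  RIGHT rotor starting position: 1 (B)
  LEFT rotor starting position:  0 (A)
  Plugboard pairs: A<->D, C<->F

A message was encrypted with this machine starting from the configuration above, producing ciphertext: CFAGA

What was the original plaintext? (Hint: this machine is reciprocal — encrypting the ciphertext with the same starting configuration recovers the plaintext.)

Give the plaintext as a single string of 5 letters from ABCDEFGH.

Answer: ECGFF

Derivation:
Char 1 ('C'): step: R->2, L=0; C->plug->F->R->A->L->C->refl->G->L'->G->R'->E->plug->E
Char 2 ('F'): step: R->3, L=0; F->plug->C->R->G->L->G->refl->C->L'->A->R'->F->plug->C
Char 3 ('A'): step: R->4, L=0; A->plug->D->R->G->L->G->refl->C->L'->A->R'->G->plug->G
Char 4 ('G'): step: R->5, L=0; G->plug->G->R->B->L->B->refl->F->L'->F->R'->C->plug->F
Char 5 ('A'): step: R->6, L=0; A->plug->D->R->B->L->B->refl->F->L'->F->R'->C->plug->F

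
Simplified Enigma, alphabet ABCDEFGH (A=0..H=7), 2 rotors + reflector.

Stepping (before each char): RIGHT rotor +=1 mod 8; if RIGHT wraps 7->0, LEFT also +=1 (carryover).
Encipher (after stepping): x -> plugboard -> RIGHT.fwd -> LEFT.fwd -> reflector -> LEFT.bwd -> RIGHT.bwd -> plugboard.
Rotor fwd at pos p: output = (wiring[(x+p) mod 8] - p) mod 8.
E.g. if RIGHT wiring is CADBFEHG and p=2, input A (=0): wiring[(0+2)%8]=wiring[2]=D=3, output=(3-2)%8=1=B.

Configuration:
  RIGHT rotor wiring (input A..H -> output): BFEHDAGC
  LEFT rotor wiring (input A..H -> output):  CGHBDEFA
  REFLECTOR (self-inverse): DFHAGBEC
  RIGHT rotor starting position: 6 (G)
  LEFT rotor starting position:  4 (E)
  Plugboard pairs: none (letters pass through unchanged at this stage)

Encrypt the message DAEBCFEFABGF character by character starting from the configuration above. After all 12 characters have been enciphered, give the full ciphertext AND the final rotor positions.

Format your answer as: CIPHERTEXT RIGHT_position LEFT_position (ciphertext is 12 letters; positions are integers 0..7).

Answer: EHCFBCCHFEHC 2 6

Derivation:
Char 1 ('D'): step: R->7, L=4; D->plug->D->R->F->L->C->refl->H->L'->A->R'->E->plug->E
Char 2 ('A'): step: R->0, L->5 (L advanced); A->plug->A->R->B->L->A->refl->D->L'->C->R'->H->plug->H
Char 3 ('E'): step: R->1, L=5; E->plug->E->R->H->L->G->refl->E->L'->G->R'->C->plug->C
Char 4 ('B'): step: R->2, L=5; B->plug->B->R->F->L->C->refl->H->L'->A->R'->F->plug->F
Char 5 ('C'): step: R->3, L=5; C->plug->C->R->F->L->C->refl->H->L'->A->R'->B->plug->B
Char 6 ('F'): step: R->4, L=5; F->plug->F->R->B->L->A->refl->D->L'->C->R'->C->plug->C
Char 7 ('E'): step: R->5, L=5; E->plug->E->R->A->L->H->refl->C->L'->F->R'->C->plug->C
Char 8 ('F'): step: R->6, L=5; F->plug->F->R->B->L->A->refl->D->L'->C->R'->H->plug->H
Char 9 ('A'): step: R->7, L=5; A->plug->A->R->D->L->F->refl->B->L'->E->R'->F->plug->F
Char 10 ('B'): step: R->0, L->6 (L advanced); B->plug->B->R->F->L->D->refl->A->L'->D->R'->E->plug->E
Char 11 ('G'): step: R->1, L=6; G->plug->G->R->B->L->C->refl->H->L'->A->R'->H->plug->H
Char 12 ('F'): step: R->2, L=6; F->plug->F->R->A->L->H->refl->C->L'->B->R'->C->plug->C
Final: ciphertext=EHCFBCCHFEHC, RIGHT=2, LEFT=6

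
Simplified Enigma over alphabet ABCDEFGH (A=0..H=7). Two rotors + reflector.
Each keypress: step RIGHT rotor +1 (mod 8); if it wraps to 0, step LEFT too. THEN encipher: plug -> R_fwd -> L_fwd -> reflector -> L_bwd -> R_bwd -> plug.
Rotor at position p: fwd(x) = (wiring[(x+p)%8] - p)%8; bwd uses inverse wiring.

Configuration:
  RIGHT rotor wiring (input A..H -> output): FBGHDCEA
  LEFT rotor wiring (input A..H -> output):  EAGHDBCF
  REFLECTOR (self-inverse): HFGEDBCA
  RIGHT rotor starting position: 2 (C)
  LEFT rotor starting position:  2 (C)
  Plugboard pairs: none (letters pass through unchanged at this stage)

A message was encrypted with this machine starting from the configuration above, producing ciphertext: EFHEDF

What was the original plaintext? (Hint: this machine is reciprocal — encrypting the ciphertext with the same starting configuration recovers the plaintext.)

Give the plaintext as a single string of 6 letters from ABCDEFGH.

Answer: BCBGBG

Derivation:
Char 1 ('E'): step: R->3, L=2; E->plug->E->R->F->L->D->refl->E->L'->A->R'->B->plug->B
Char 2 ('F'): step: R->4, L=2; F->plug->F->R->F->L->D->refl->E->L'->A->R'->C->plug->C
Char 3 ('H'): step: R->5, L=2; H->plug->H->R->G->L->C->refl->G->L'->H->R'->B->plug->B
Char 4 ('E'): step: R->6, L=2; E->plug->E->R->A->L->E->refl->D->L'->F->R'->G->plug->G
Char 5 ('D'): step: R->7, L=2; D->plug->D->R->H->L->G->refl->C->L'->G->R'->B->plug->B
Char 6 ('F'): step: R->0, L->3 (L advanced); F->plug->F->R->C->L->G->refl->C->L'->E->R'->G->plug->G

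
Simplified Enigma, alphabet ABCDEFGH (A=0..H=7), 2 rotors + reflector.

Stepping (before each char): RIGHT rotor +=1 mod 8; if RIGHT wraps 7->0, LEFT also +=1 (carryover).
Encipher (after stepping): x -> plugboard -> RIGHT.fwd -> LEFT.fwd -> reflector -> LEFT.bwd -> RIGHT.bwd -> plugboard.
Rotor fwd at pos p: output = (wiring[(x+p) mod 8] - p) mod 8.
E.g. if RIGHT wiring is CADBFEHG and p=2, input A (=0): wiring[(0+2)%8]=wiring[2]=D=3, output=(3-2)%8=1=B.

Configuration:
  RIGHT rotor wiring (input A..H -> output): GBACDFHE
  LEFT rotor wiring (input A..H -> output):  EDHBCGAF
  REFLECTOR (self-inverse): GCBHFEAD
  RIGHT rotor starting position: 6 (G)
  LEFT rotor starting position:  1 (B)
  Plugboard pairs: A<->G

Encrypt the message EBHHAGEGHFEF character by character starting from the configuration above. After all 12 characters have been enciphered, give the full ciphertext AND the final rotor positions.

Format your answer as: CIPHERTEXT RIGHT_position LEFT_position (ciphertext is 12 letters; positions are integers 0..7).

Char 1 ('E'): step: R->7, L=1; E->plug->E->R->D->L->B->refl->C->L'->A->R'->H->plug->H
Char 2 ('B'): step: R->0, L->2 (L advanced); B->plug->B->R->B->L->H->refl->D->L'->F->R'->F->plug->F
Char 3 ('H'): step: R->1, L=2; H->plug->H->R->F->L->D->refl->H->L'->B->R'->C->plug->C
Char 4 ('H'): step: R->2, L=2; H->plug->H->R->H->L->B->refl->C->L'->G->R'->A->plug->G
Char 5 ('A'): step: R->3, L=2; A->plug->G->R->G->L->C->refl->B->L'->H->R'->A->plug->G
Char 6 ('G'): step: R->4, L=2; G->plug->A->R->H->L->B->refl->C->L'->G->R'->H->plug->H
Char 7 ('E'): step: R->5, L=2; E->plug->E->R->E->L->G->refl->A->L'->C->R'->B->plug->B
Char 8 ('G'): step: R->6, L=2; G->plug->A->R->B->L->H->refl->D->L'->F->R'->G->plug->A
Char 9 ('H'): step: R->7, L=2; H->plug->H->R->A->L->F->refl->E->L'->D->R'->E->plug->E
Char 10 ('F'): step: R->0, L->3 (L advanced); F->plug->F->R->F->L->B->refl->C->L'->E->R'->H->plug->H
Char 11 ('E'): step: R->1, L=3; E->plug->E->R->E->L->C->refl->B->L'->F->R'->H->plug->H
Char 12 ('F'): step: R->2, L=3; F->plug->F->R->C->L->D->refl->H->L'->B->R'->C->plug->C
Final: ciphertext=HFCGGHBAEHHC, RIGHT=2, LEFT=3

Answer: HFCGGHBAEHHC 2 3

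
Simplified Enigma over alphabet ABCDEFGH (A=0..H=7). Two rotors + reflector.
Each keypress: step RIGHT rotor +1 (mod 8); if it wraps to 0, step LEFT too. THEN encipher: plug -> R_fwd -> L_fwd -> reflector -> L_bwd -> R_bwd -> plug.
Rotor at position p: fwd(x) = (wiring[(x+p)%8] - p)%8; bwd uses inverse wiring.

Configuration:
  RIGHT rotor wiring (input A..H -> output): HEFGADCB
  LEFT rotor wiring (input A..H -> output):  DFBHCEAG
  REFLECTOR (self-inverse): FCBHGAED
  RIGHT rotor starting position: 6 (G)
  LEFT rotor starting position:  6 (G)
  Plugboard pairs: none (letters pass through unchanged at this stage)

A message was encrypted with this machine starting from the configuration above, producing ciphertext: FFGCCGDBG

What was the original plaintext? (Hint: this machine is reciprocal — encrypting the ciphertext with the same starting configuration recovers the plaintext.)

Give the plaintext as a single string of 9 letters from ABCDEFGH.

Answer: AACBBHGED

Derivation:
Char 1 ('F'): step: R->7, L=6; F->plug->F->R->B->L->A->refl->F->L'->C->R'->A->plug->A
Char 2 ('F'): step: R->0, L->7 (L advanced); F->plug->F->R->D->L->C->refl->B->L'->H->R'->A->plug->A
Char 3 ('G'): step: R->1, L=7; G->plug->G->R->A->L->H->refl->D->L'->F->R'->C->plug->C
Char 4 ('C'): step: R->2, L=7; C->plug->C->R->G->L->F->refl->A->L'->E->R'->B->plug->B
Char 5 ('C'): step: R->3, L=7; C->plug->C->R->A->L->H->refl->D->L'->F->R'->B->plug->B
Char 6 ('G'): step: R->4, L=7; G->plug->G->R->B->L->E->refl->G->L'->C->R'->H->plug->H
Char 7 ('D'): step: R->5, L=7; D->plug->D->R->C->L->G->refl->E->L'->B->R'->G->plug->G
Char 8 ('B'): step: R->6, L=7; B->plug->B->R->D->L->C->refl->B->L'->H->R'->E->plug->E
Char 9 ('G'): step: R->7, L=7; G->plug->G->R->E->L->A->refl->F->L'->G->R'->D->plug->D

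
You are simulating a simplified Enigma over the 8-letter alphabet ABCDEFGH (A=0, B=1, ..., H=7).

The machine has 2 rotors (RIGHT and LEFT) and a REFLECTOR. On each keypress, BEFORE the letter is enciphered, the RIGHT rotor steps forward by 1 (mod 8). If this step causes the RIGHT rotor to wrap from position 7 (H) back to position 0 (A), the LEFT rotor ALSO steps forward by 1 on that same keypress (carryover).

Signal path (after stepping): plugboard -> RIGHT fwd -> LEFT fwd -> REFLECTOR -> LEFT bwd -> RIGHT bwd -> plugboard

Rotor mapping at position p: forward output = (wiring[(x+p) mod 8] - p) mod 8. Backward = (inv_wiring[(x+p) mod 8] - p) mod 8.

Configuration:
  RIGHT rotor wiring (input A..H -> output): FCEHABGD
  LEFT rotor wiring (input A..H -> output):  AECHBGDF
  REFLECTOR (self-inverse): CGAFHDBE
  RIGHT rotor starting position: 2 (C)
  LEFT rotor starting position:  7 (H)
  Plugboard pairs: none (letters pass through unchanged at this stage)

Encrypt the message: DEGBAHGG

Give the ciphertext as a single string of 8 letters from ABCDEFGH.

Char 1 ('D'): step: R->3, L=7; D->plug->D->R->D->L->D->refl->F->L'->C->R'->F->plug->F
Char 2 ('E'): step: R->4, L=7; E->plug->E->R->B->L->B->refl->G->L'->A->R'->G->plug->G
Char 3 ('G'): step: R->5, L=7; G->plug->G->R->C->L->F->refl->D->L'->D->R'->H->plug->H
Char 4 ('B'): step: R->6, L=7; B->plug->B->R->F->L->C->refl->A->L'->E->R'->D->plug->D
Char 5 ('A'): step: R->7, L=7; A->plug->A->R->E->L->A->refl->C->L'->F->R'->D->plug->D
Char 6 ('H'): step: R->0, L->0 (L advanced); H->plug->H->R->D->L->H->refl->E->L'->B->R'->F->plug->F
Char 7 ('G'): step: R->1, L=0; G->plug->G->R->C->L->C->refl->A->L'->A->R'->E->plug->E
Char 8 ('G'): step: R->2, L=0; G->plug->G->R->D->L->H->refl->E->L'->B->R'->F->plug->F

Answer: FGHDDFEF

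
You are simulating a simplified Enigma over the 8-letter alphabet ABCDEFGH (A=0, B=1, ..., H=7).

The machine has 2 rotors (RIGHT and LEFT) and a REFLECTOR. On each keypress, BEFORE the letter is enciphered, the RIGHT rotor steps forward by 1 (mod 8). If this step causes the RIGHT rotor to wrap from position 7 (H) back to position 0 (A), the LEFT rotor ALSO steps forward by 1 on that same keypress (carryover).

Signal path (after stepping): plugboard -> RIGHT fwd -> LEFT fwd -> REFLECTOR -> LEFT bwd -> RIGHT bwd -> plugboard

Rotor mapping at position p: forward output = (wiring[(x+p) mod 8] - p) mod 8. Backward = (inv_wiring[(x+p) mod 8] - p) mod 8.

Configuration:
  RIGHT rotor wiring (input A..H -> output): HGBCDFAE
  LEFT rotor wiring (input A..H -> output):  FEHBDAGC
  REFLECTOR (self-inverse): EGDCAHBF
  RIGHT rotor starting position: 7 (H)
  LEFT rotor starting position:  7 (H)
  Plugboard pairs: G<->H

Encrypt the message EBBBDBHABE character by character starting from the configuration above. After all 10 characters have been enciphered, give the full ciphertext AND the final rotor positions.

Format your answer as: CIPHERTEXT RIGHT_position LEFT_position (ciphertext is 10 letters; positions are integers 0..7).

Answer: BDFCFGCGCA 1 1

Derivation:
Char 1 ('E'): step: R->0, L->0 (L advanced); E->plug->E->R->D->L->B->refl->G->L'->G->R'->B->plug->B
Char 2 ('B'): step: R->1, L=0; B->plug->B->R->A->L->F->refl->H->L'->C->R'->D->plug->D
Char 3 ('B'): step: R->2, L=0; B->plug->B->R->A->L->F->refl->H->L'->C->R'->F->plug->F
Char 4 ('B'): step: R->3, L=0; B->plug->B->R->A->L->F->refl->H->L'->C->R'->C->plug->C
Char 5 ('D'): step: R->4, L=0; D->plug->D->R->A->L->F->refl->H->L'->C->R'->F->plug->F
Char 6 ('B'): step: R->5, L=0; B->plug->B->R->D->L->B->refl->G->L'->G->R'->H->plug->G
Char 7 ('H'): step: R->6, L=0; H->plug->G->R->F->L->A->refl->E->L'->B->R'->C->plug->C
Char 8 ('A'): step: R->7, L=0; A->plug->A->R->F->L->A->refl->E->L'->B->R'->H->plug->G
Char 9 ('B'): step: R->0, L->1 (L advanced); B->plug->B->R->G->L->B->refl->G->L'->B->R'->C->plug->C
Char 10 ('E'): step: R->1, L=1; E->plug->E->R->E->L->H->refl->F->L'->F->R'->A->plug->A
Final: ciphertext=BDFCFGCGCA, RIGHT=1, LEFT=1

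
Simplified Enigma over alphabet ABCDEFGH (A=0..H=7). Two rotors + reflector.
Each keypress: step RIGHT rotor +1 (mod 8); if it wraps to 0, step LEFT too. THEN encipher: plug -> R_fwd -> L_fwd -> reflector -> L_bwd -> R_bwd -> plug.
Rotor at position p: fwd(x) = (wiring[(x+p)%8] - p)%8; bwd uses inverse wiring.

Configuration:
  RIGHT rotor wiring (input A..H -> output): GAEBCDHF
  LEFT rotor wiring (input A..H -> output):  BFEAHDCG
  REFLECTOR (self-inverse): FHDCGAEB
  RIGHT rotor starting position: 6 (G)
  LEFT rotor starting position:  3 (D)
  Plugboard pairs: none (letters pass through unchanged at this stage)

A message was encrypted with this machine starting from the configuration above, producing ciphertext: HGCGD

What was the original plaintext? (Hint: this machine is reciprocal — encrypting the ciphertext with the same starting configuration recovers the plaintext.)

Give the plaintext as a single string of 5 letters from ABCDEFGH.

Char 1 ('H'): step: R->7, L=3; H->plug->H->R->A->L->F->refl->A->L'->C->R'->E->plug->E
Char 2 ('G'): step: R->0, L->4 (L advanced); G->plug->G->R->H->L->E->refl->G->L'->C->R'->E->plug->E
Char 3 ('C'): step: R->1, L=4; C->plug->C->R->A->L->D->refl->C->L'->D->R'->B->plug->B
Char 4 ('G'): step: R->2, L=4; G->plug->G->R->E->L->F->refl->A->L'->G->R'->H->plug->H
Char 5 ('D'): step: R->3, L=4; D->plug->D->R->E->L->F->refl->A->L'->G->R'->A->plug->A

Answer: EEBHA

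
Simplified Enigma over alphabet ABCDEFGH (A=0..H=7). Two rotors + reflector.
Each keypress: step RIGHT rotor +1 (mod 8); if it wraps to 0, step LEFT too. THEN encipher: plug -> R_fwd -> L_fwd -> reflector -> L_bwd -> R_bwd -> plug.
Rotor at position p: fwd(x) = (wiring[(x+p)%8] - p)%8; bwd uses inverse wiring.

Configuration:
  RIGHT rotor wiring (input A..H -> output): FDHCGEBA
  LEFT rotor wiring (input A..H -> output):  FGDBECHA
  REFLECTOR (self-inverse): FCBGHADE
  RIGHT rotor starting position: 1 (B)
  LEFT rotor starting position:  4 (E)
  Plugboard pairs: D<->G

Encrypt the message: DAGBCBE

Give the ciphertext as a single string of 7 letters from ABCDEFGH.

Answer: FDCDDEC

Derivation:
Char 1 ('D'): step: R->2, L=4; D->plug->G->R->D->L->E->refl->H->L'->G->R'->F->plug->F
Char 2 ('A'): step: R->3, L=4; A->plug->A->R->H->L->F->refl->A->L'->A->R'->G->plug->D
Char 3 ('G'): step: R->4, L=4; G->plug->D->R->E->L->B->refl->C->L'->F->R'->C->plug->C
Char 4 ('B'): step: R->5, L=4; B->plug->B->R->E->L->B->refl->C->L'->F->R'->G->plug->D
Char 5 ('C'): step: R->6, L=4; C->plug->C->R->H->L->F->refl->A->L'->A->R'->G->plug->D
Char 6 ('B'): step: R->7, L=4; B->plug->B->R->G->L->H->refl->E->L'->D->R'->E->plug->E
Char 7 ('E'): step: R->0, L->5 (L advanced); E->plug->E->R->G->L->E->refl->H->L'->H->R'->C->plug->C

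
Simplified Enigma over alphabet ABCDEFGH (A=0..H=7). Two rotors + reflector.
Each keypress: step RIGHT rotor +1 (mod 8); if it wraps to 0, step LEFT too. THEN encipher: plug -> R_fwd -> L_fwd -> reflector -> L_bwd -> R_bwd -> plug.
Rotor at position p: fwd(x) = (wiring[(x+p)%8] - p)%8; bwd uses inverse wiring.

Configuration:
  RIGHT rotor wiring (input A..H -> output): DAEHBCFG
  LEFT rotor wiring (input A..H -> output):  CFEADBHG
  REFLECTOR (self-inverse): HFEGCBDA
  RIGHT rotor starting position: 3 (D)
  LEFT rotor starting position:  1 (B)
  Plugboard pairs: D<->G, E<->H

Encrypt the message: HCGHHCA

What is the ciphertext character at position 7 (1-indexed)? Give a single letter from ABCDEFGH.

Char 1 ('H'): step: R->4, L=1; H->plug->E->R->H->L->B->refl->F->L'->G->R'->B->plug->B
Char 2 ('C'): step: R->5, L=1; C->plug->C->R->B->L->D->refl->G->L'->F->R'->A->plug->A
Char 3 ('G'): step: R->6, L=1; G->plug->D->R->C->L->H->refl->A->L'->E->R'->H->plug->E
Char 4 ('H'): step: R->7, L=1; H->plug->E->R->A->L->E->refl->C->L'->D->R'->G->plug->D
Char 5 ('H'): step: R->0, L->2 (L advanced); H->plug->E->R->B->L->G->refl->D->L'->H->R'->D->plug->G
Char 6 ('C'): step: R->1, L=2; C->plug->C->R->G->L->A->refl->H->L'->D->R'->B->plug->B
Char 7 ('A'): step: R->2, L=2; A->plug->A->R->C->L->B->refl->F->L'->E->R'->F->plug->F

F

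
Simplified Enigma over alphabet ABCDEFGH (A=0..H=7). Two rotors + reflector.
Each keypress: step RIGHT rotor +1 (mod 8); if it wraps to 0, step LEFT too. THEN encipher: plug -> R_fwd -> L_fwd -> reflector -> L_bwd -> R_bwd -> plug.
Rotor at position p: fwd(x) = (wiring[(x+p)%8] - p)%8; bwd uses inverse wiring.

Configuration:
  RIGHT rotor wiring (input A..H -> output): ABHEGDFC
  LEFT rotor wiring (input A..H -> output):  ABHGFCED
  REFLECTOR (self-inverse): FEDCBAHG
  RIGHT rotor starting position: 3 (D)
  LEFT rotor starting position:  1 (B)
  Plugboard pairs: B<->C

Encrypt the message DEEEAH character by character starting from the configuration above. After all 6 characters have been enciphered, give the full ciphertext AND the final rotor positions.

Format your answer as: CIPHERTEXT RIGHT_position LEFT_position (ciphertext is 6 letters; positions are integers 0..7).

Char 1 ('D'): step: R->4, L=1; D->plug->D->R->G->L->C->refl->D->L'->F->R'->F->plug->F
Char 2 ('E'): step: R->5, L=1; E->plug->E->R->E->L->B->refl->E->L'->D->R'->D->plug->D
Char 3 ('E'): step: R->6, L=1; E->plug->E->R->B->L->G->refl->H->L'->H->R'->A->plug->A
Char 4 ('E'): step: R->7, L=1; E->plug->E->R->F->L->D->refl->C->L'->G->R'->H->plug->H
Char 5 ('A'): step: R->0, L->2 (L advanced); A->plug->A->R->A->L->F->refl->A->L'->D->R'->F->plug->F
Char 6 ('H'): step: R->1, L=2; H->plug->H->R->H->L->H->refl->G->L'->G->R'->B->plug->C
Final: ciphertext=FDAHFC, RIGHT=1, LEFT=2

Answer: FDAHFC 1 2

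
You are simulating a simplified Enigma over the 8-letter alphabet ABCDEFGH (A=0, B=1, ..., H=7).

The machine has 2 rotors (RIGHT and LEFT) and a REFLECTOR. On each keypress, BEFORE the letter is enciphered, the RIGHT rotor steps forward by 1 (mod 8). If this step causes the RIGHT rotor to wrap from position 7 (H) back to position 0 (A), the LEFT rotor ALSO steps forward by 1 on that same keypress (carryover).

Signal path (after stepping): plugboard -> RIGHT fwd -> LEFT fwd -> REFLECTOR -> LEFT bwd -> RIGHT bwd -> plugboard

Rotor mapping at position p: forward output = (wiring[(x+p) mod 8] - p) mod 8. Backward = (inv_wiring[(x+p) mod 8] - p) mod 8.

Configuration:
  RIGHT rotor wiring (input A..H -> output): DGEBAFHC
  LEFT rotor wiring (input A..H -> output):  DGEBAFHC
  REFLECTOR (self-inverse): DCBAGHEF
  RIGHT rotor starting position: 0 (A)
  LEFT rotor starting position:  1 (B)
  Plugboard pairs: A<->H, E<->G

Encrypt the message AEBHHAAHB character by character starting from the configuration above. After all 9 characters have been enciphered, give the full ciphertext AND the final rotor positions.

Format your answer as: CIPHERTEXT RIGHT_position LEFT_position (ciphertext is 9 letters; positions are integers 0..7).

Answer: EHDAAGHFH 1 2

Derivation:
Char 1 ('A'): step: R->1, L=1; A->plug->H->R->C->L->A->refl->D->L'->B->R'->G->plug->E
Char 2 ('E'): step: R->2, L=1; E->plug->G->R->B->L->D->refl->A->L'->C->R'->A->plug->H
Char 3 ('B'): step: R->3, L=1; B->plug->B->R->F->L->G->refl->E->L'->E->R'->D->plug->D
Char 4 ('H'): step: R->4, L=1; H->plug->A->R->E->L->E->refl->G->L'->F->R'->H->plug->A
Char 5 ('H'): step: R->5, L=1; H->plug->A->R->A->L->F->refl->H->L'->D->R'->H->plug->A
Char 6 ('A'): step: R->6, L=1; A->plug->H->R->H->L->C->refl->B->L'->G->R'->E->plug->G
Char 7 ('A'): step: R->7, L=1; A->plug->H->R->A->L->F->refl->H->L'->D->R'->A->plug->H
Char 8 ('H'): step: R->0, L->2 (L advanced); H->plug->A->R->D->L->D->refl->A->L'->F->R'->F->plug->F
Char 9 ('B'): step: R->1, L=2; B->plug->B->R->D->L->D->refl->A->L'->F->R'->A->plug->H
Final: ciphertext=EHDAAGHFH, RIGHT=1, LEFT=2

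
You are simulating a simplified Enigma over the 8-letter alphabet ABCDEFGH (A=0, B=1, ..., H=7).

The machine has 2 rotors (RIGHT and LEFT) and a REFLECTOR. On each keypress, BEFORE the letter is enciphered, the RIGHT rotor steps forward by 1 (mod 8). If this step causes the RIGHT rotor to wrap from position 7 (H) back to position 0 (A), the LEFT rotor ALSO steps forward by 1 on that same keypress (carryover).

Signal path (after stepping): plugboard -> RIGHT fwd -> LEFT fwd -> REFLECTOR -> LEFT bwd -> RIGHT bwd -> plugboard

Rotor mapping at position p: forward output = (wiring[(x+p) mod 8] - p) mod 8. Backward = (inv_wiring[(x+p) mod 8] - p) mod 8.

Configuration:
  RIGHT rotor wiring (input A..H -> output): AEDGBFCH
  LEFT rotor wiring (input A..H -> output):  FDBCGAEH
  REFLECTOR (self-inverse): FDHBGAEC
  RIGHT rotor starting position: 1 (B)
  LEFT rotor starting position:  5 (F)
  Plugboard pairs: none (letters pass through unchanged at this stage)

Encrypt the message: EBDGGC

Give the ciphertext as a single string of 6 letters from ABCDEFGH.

Answer: CACCDD

Derivation:
Char 1 ('E'): step: R->2, L=5; E->plug->E->R->A->L->D->refl->B->L'->H->R'->C->plug->C
Char 2 ('B'): step: R->3, L=5; B->plug->B->R->G->L->F->refl->A->L'->D->R'->A->plug->A
Char 3 ('D'): step: R->4, L=5; D->plug->D->R->D->L->A->refl->F->L'->G->R'->C->plug->C
Char 4 ('G'): step: R->5, L=5; G->plug->G->R->B->L->H->refl->C->L'->C->R'->C->plug->C
Char 5 ('G'): step: R->6, L=5; G->plug->G->R->D->L->A->refl->F->L'->G->R'->D->plug->D
Char 6 ('C'): step: R->7, L=5; C->plug->C->R->F->L->E->refl->G->L'->E->R'->D->plug->D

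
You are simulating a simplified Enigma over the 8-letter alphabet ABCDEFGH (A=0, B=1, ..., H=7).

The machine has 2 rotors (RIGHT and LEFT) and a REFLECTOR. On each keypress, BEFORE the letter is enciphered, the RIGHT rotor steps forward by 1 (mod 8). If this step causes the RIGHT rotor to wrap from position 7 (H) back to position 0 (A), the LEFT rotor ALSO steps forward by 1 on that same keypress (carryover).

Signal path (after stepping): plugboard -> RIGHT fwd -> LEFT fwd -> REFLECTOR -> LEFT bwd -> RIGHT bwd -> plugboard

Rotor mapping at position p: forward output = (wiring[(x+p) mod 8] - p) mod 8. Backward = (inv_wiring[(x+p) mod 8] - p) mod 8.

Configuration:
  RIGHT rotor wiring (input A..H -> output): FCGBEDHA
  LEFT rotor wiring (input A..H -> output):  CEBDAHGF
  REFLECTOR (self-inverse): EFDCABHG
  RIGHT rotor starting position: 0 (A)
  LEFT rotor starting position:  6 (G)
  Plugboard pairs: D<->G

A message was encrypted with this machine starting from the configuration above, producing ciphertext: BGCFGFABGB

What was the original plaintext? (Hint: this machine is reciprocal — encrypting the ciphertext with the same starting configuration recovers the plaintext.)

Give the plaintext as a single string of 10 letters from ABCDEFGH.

Answer: DDFGBACAAH

Derivation:
Char 1 ('B'): step: R->1, L=6; B->plug->B->R->F->L->F->refl->B->L'->H->R'->G->plug->D
Char 2 ('G'): step: R->2, L=6; G->plug->D->R->B->L->H->refl->G->L'->D->R'->G->plug->D
Char 3 ('C'): step: R->3, L=6; C->plug->C->R->A->L->A->refl->E->L'->C->R'->F->plug->F
Char 4 ('F'): step: R->4, L=6; F->plug->F->R->G->L->C->refl->D->L'->E->R'->D->plug->G
Char 5 ('G'): step: R->5, L=6; G->plug->D->R->A->L->A->refl->E->L'->C->R'->B->plug->B
Char 6 ('F'): step: R->6, L=6; F->plug->F->R->D->L->G->refl->H->L'->B->R'->A->plug->A
Char 7 ('A'): step: R->7, L=6; A->plug->A->R->B->L->H->refl->G->L'->D->R'->C->plug->C
Char 8 ('B'): step: R->0, L->7 (L advanced); B->plug->B->R->C->L->F->refl->B->L'->F->R'->A->plug->A
Char 9 ('G'): step: R->1, L=7; G->plug->D->R->D->L->C->refl->D->L'->B->R'->A->plug->A
Char 10 ('B'): step: R->2, L=7; B->plug->B->R->H->L->H->refl->G->L'->A->R'->H->plug->H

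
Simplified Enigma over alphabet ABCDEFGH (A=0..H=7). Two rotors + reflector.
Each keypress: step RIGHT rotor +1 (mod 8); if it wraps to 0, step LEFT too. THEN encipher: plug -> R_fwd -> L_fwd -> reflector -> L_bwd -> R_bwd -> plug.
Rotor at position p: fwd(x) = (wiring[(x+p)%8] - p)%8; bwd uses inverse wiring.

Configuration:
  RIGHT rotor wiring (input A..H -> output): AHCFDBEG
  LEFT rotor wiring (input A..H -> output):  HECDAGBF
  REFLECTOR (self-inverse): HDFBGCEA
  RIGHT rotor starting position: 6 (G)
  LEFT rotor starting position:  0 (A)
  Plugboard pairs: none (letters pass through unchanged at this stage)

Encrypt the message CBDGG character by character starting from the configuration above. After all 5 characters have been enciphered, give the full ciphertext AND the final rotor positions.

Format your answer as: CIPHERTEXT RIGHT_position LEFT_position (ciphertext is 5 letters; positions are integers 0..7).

Char 1 ('C'): step: R->7, L=0; C->plug->C->R->A->L->H->refl->A->L'->E->R'->F->plug->F
Char 2 ('B'): step: R->0, L->1 (L advanced); B->plug->B->R->H->L->G->refl->E->L'->G->R'->H->plug->H
Char 3 ('D'): step: R->1, L=1; D->plug->D->R->C->L->C->refl->F->L'->E->R'->C->plug->C
Char 4 ('G'): step: R->2, L=1; G->plug->G->R->G->L->E->refl->G->L'->H->R'->D->plug->D
Char 5 ('G'): step: R->3, L=1; G->plug->G->R->E->L->F->refl->C->L'->C->R'->A->plug->A
Final: ciphertext=FHCDA, RIGHT=3, LEFT=1

Answer: FHCDA 3 1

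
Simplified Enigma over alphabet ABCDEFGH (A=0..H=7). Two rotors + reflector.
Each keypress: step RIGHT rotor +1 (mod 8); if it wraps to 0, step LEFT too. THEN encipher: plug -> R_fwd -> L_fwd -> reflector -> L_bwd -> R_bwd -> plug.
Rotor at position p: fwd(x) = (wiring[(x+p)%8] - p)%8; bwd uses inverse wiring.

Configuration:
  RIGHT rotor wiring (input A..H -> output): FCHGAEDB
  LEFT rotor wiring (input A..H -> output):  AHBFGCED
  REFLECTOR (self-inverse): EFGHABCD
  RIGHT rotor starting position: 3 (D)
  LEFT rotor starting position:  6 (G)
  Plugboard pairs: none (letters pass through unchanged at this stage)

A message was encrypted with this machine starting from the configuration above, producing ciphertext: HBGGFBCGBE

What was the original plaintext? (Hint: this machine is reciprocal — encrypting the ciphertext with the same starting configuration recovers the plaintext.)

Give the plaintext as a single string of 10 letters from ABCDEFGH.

Answer: BAFHGCACHB

Derivation:
Char 1 ('H'): step: R->4, L=6; H->plug->H->R->C->L->C->refl->G->L'->A->R'->B->plug->B
Char 2 ('B'): step: R->5, L=6; B->plug->B->R->G->L->A->refl->E->L'->H->R'->A->plug->A
Char 3 ('G'): step: R->6, L=6; G->plug->G->R->C->L->C->refl->G->L'->A->R'->F->plug->F
Char 4 ('G'): step: R->7, L=6; G->plug->G->R->F->L->H->refl->D->L'->E->R'->H->plug->H
Char 5 ('F'): step: R->0, L->7 (L advanced); F->plug->F->R->E->L->G->refl->C->L'->D->R'->G->plug->G
Char 6 ('B'): step: R->1, L=7; B->plug->B->R->G->L->D->refl->H->L'->F->R'->C->plug->C
Char 7 ('C'): step: R->2, L=7; C->plug->C->R->G->L->D->refl->H->L'->F->R'->A->plug->A
Char 8 ('G'): step: R->3, L=7; G->plug->G->R->H->L->F->refl->B->L'->B->R'->C->plug->C
Char 9 ('B'): step: R->4, L=7; B->plug->B->R->A->L->E->refl->A->L'->C->R'->H->plug->H
Char 10 ('E'): step: R->5, L=7; E->plug->E->R->F->L->H->refl->D->L'->G->R'->B->plug->B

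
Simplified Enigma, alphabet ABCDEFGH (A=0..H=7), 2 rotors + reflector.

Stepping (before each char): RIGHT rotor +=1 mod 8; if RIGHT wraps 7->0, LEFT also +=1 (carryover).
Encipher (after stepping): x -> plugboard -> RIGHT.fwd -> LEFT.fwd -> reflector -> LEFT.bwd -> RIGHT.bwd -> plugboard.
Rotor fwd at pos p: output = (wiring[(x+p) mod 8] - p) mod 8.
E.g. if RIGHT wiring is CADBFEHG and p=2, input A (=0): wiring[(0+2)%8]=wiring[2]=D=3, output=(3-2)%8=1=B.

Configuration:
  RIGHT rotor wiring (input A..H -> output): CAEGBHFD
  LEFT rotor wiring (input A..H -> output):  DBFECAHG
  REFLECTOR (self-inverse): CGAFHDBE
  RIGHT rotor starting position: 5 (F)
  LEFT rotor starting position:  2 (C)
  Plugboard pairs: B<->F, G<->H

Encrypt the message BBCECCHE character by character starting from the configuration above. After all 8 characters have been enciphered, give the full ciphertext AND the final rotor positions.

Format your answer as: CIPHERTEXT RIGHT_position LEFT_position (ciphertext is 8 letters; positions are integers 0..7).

Answer: CCADDDEH 5 3

Derivation:
Char 1 ('B'): step: R->6, L=2; B->plug->F->R->A->L->D->refl->F->L'->E->R'->C->plug->C
Char 2 ('B'): step: R->7, L=2; B->plug->F->R->C->L->A->refl->C->L'->B->R'->C->plug->C
Char 3 ('C'): step: R->0, L->3 (L advanced); C->plug->C->R->E->L->D->refl->F->L'->C->R'->A->plug->A
Char 4 ('E'): step: R->1, L=3; E->plug->E->R->G->L->G->refl->B->L'->A->R'->D->plug->D
Char 5 ('C'): step: R->2, L=3; C->plug->C->R->H->L->C->refl->A->L'->F->R'->D->plug->D
Char 6 ('C'): step: R->3, L=3; C->plug->C->R->E->L->D->refl->F->L'->C->R'->D->plug->D
Char 7 ('H'): step: R->4, L=3; H->plug->G->R->A->L->B->refl->G->L'->G->R'->E->plug->E
Char 8 ('E'): step: R->5, L=3; E->plug->E->R->D->L->E->refl->H->L'->B->R'->G->plug->H
Final: ciphertext=CCADDDEH, RIGHT=5, LEFT=3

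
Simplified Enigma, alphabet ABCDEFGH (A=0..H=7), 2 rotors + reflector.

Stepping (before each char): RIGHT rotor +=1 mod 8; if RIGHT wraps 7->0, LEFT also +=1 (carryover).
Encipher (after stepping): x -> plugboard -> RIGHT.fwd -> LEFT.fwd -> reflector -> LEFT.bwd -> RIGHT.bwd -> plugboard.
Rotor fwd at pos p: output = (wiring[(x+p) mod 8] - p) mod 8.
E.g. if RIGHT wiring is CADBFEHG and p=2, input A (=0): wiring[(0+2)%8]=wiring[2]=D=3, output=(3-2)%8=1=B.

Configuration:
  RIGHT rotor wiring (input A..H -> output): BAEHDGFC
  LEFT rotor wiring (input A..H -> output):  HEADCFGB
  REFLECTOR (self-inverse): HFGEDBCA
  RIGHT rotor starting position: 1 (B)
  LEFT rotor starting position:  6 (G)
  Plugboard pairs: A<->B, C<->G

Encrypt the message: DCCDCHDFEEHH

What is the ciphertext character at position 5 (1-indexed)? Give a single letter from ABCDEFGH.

Char 1 ('D'): step: R->2, L=6; D->plug->D->R->E->L->C->refl->G->L'->D->R'->E->plug->E
Char 2 ('C'): step: R->3, L=6; C->plug->G->R->F->L->F->refl->B->L'->C->R'->D->plug->D
Char 3 ('C'): step: R->4, L=6; C->plug->G->R->A->L->A->refl->H->L'->H->R'->A->plug->B
Char 4 ('D'): step: R->5, L=6; D->plug->D->R->E->L->C->refl->G->L'->D->R'->E->plug->E
Char 5 ('C'): step: R->6, L=6; C->plug->G->R->F->L->F->refl->B->L'->C->R'->D->plug->D

D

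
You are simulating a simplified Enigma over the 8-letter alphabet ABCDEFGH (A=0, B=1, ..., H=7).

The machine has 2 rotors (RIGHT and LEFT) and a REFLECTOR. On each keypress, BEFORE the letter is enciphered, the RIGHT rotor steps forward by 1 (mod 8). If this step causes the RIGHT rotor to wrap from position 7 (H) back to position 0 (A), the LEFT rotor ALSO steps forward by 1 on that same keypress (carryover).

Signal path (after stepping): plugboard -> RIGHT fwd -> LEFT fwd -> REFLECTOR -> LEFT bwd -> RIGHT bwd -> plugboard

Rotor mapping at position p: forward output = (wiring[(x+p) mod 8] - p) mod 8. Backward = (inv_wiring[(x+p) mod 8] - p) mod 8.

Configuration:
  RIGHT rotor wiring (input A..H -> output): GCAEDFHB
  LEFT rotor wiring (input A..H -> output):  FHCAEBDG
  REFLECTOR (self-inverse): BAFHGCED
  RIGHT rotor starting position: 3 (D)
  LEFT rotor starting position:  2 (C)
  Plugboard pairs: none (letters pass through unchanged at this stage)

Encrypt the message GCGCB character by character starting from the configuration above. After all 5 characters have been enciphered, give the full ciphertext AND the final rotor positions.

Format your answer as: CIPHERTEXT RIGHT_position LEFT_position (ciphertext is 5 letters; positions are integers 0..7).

Answer: HAAGA 0 3

Derivation:
Char 1 ('G'): step: R->4, L=2; G->plug->G->R->E->L->B->refl->A->L'->A->R'->H->plug->H
Char 2 ('C'): step: R->5, L=2; C->plug->C->R->E->L->B->refl->A->L'->A->R'->A->plug->A
Char 3 ('G'): step: R->6, L=2; G->plug->G->R->F->L->E->refl->G->L'->B->R'->A->plug->A
Char 4 ('C'): step: R->7, L=2; C->plug->C->R->D->L->H->refl->D->L'->G->R'->G->plug->G
Char 5 ('B'): step: R->0, L->3 (L advanced); B->plug->B->R->C->L->G->refl->E->L'->G->R'->A->plug->A
Final: ciphertext=HAAGA, RIGHT=0, LEFT=3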